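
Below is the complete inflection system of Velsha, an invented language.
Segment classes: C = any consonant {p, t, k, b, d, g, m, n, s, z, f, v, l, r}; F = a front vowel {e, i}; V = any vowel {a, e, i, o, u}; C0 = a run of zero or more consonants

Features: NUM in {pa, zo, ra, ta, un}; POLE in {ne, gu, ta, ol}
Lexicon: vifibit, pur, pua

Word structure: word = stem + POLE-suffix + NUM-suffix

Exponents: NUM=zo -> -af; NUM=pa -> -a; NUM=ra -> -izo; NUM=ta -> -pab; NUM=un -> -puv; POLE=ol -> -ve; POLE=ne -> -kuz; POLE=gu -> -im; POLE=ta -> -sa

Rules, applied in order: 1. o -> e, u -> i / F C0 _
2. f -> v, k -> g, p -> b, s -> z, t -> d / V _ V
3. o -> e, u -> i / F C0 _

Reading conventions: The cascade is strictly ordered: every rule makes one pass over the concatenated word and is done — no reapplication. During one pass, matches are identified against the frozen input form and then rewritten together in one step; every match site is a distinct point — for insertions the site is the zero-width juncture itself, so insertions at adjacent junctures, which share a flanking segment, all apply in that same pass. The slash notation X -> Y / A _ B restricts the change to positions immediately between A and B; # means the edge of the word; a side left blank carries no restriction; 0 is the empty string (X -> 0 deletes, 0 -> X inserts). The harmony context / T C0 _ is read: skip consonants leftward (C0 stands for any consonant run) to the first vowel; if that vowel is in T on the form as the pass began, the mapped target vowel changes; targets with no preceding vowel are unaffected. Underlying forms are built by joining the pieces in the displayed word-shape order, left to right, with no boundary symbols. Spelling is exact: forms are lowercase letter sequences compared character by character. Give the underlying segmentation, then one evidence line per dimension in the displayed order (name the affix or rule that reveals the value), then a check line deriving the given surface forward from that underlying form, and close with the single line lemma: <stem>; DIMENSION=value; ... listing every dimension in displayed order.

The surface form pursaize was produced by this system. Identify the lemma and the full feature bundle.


underlying: pur-sa-izo
NUM=ra - signalled by the affix -izo
POLE=ta - signalled by the affix -sa
check: pursaizo -> pursaize -> pursaize -> pursaize
lemma: pur; NUM=ra; POLE=ta


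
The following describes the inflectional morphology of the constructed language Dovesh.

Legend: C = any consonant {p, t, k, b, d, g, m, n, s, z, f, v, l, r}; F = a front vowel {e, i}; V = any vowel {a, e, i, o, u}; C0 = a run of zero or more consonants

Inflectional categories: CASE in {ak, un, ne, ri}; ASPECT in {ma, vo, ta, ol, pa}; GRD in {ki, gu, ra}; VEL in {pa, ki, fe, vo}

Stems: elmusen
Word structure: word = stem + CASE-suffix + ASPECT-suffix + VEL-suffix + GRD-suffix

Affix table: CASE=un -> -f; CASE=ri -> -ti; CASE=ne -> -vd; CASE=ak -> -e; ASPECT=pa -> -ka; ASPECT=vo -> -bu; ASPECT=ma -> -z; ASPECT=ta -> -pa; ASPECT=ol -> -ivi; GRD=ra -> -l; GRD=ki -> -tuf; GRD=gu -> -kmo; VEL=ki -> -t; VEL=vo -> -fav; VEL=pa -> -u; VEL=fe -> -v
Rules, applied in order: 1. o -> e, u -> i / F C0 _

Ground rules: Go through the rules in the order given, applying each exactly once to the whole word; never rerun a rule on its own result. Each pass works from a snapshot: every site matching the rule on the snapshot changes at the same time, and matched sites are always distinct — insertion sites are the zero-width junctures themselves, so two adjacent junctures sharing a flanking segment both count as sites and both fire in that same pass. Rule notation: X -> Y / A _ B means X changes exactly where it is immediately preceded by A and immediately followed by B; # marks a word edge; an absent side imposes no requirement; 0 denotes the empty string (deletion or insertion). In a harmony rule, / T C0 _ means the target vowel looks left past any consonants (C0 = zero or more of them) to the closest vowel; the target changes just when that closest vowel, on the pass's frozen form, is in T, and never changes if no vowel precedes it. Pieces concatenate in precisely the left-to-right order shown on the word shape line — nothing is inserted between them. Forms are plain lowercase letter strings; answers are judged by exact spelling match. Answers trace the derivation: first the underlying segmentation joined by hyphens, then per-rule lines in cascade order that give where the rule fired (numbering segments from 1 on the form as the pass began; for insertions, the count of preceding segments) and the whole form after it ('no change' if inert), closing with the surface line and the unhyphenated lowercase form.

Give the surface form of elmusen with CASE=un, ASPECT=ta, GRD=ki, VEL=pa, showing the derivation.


underlying: elmusen-f-pa-u-tuf
1. o -> e, u -> i / F C0 _: fires at position(s) 4: elmisenfpautuf
surface: elmisenfpautuf


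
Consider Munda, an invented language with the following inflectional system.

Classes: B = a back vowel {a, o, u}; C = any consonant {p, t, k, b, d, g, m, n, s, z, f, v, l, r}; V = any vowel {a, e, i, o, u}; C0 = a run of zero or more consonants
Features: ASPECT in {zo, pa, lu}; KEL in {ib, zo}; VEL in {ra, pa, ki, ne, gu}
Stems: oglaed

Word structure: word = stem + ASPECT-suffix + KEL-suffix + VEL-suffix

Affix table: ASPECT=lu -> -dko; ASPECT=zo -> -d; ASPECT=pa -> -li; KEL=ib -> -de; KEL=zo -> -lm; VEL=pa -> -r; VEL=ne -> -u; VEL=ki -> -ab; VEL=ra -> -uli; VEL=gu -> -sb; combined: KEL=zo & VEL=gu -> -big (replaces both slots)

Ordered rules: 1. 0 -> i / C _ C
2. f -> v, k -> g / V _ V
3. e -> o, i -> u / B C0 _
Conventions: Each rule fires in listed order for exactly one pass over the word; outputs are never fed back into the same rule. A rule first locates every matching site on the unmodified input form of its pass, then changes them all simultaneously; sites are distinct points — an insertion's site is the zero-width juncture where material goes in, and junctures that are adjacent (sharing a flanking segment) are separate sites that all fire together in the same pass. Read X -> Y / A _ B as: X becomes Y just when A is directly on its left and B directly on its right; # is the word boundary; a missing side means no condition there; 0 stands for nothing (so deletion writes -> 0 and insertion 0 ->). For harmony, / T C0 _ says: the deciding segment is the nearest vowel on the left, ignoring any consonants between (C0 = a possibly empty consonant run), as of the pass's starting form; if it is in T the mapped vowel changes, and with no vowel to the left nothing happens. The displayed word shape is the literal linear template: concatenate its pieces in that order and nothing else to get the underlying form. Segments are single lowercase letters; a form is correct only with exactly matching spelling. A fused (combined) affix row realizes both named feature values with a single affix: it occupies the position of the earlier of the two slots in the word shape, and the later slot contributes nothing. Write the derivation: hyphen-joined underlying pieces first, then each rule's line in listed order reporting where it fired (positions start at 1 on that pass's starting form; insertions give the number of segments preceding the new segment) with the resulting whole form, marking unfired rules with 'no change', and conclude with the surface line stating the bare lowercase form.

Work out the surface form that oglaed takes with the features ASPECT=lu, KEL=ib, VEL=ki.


underlying: oglaed-dko-de-ab
1. 0 -> i / C _ C: inserts after position(s) 2, 6, 7: ogilaedidikodeab
2. f -> v, k -> g / V _ V: fires at position(s) 11: ogilaedidigodeab
3. e -> o, i -> u / B C0 _: fires at position(s) 3, 6, 14: ogulaodidigodoab
surface: ogulaodidigodoab


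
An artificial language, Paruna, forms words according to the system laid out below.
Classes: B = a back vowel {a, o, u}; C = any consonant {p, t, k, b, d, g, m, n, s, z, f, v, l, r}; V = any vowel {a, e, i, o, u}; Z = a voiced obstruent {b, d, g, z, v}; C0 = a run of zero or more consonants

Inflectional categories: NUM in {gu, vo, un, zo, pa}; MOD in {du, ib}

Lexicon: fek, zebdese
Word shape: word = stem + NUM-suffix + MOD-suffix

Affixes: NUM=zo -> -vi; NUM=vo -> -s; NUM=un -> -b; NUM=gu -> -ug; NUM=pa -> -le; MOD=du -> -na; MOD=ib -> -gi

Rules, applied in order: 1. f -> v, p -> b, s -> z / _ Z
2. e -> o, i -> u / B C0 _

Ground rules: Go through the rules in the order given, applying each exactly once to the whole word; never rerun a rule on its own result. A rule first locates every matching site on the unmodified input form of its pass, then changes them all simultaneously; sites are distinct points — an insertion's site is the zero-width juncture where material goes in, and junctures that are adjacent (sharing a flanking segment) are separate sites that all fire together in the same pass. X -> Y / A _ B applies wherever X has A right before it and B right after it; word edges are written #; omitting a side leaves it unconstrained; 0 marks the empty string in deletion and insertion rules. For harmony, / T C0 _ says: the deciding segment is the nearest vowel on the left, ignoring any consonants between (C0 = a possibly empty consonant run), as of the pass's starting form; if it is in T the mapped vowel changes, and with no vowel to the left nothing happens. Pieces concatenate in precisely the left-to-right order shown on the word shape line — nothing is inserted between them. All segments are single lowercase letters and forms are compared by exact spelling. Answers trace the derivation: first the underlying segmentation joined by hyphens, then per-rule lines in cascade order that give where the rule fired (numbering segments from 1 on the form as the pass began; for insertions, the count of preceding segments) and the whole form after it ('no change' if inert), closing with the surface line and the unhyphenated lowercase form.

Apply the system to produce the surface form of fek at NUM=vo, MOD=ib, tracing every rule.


underlying: fek-s-gi
1. f -> v, p -> b, s -> z / _ Z: fires at position(s) 4: fekzgi
2. e -> o, i -> u / B C0 _: no change
surface: fekzgi


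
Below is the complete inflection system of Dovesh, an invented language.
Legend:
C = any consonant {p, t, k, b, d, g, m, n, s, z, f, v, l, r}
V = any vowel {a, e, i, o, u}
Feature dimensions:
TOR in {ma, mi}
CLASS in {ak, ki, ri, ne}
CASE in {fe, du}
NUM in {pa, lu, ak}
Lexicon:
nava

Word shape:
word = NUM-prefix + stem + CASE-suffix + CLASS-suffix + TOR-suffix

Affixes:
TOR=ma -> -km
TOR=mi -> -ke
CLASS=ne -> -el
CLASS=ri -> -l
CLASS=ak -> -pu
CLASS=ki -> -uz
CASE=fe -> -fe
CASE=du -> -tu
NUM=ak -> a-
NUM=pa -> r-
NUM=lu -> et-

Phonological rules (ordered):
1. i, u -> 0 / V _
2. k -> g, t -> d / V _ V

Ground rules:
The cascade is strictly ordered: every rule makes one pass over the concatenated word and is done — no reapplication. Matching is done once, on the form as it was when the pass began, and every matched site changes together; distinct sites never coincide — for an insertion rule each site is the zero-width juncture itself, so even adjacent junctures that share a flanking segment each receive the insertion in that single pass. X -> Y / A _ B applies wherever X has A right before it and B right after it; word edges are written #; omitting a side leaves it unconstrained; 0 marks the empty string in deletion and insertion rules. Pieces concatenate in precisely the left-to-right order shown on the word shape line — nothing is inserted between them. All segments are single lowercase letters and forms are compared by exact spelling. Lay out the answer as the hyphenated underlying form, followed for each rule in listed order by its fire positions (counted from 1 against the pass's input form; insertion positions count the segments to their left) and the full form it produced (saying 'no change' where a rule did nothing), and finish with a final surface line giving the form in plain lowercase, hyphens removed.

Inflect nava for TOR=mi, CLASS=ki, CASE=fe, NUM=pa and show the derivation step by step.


underlying: r-nava-fe-uz-ke
1. i, u -> 0 / V _: fires at position(s) 8: rnavafezke
2. k -> g, t -> d / V _ V: no change
surface: rnavafezke


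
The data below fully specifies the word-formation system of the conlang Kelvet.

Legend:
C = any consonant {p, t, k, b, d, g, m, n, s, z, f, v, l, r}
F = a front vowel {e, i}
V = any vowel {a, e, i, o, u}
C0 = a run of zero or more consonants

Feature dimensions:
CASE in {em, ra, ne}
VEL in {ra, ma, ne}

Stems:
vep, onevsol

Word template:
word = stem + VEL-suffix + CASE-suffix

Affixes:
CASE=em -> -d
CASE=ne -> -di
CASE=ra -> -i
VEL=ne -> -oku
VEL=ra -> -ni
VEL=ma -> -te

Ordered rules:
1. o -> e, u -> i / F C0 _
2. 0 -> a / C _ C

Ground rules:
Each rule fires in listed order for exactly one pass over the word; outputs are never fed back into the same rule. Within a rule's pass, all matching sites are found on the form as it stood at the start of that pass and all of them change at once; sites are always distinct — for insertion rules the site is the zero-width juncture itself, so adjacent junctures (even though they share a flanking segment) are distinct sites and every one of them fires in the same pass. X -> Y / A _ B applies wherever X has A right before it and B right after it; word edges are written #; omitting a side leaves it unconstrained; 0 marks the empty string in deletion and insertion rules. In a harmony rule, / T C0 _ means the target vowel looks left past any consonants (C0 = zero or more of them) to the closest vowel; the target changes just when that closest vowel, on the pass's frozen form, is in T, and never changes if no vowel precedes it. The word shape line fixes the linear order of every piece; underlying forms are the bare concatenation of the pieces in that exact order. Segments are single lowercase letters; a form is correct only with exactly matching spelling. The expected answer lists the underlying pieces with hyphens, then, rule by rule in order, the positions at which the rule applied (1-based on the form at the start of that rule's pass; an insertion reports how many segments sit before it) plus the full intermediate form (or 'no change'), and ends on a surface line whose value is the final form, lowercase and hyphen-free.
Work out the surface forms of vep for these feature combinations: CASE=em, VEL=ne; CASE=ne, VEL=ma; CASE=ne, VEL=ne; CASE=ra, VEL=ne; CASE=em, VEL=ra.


cell CASE=em, VEL=ne:
underlying: vep-oku-d
1. o -> e, u -> i / F C0 _: fires at position(s) 4: vepekud
2. 0 -> a / C _ C: no change
surface: vepekud

cell CASE=ne, VEL=ma:
underlying: vep-te-di
1. o -> e, u -> i / F C0 _: no change
2. 0 -> a / C _ C: inserts after position(s) 3: vepatedi
surface: vepatedi

cell CASE=ne, VEL=ne:
underlying: vep-oku-di
1. o -> e, u -> i / F C0 _: fires at position(s) 4: vepekudi
2. 0 -> a / C _ C: no change
surface: vepekudi

cell CASE=ra, VEL=ne:
underlying: vep-oku-i
1. o -> e, u -> i / F C0 _: fires at position(s) 4: vepekui
2. 0 -> a / C _ C: no change
surface: vepekui

cell CASE=em, VEL=ra:
underlying: vep-ni-d
1. o -> e, u -> i / F C0 _: no change
2. 0 -> a / C _ C: inserts after position(s) 3: vepanid
surface: vepanid


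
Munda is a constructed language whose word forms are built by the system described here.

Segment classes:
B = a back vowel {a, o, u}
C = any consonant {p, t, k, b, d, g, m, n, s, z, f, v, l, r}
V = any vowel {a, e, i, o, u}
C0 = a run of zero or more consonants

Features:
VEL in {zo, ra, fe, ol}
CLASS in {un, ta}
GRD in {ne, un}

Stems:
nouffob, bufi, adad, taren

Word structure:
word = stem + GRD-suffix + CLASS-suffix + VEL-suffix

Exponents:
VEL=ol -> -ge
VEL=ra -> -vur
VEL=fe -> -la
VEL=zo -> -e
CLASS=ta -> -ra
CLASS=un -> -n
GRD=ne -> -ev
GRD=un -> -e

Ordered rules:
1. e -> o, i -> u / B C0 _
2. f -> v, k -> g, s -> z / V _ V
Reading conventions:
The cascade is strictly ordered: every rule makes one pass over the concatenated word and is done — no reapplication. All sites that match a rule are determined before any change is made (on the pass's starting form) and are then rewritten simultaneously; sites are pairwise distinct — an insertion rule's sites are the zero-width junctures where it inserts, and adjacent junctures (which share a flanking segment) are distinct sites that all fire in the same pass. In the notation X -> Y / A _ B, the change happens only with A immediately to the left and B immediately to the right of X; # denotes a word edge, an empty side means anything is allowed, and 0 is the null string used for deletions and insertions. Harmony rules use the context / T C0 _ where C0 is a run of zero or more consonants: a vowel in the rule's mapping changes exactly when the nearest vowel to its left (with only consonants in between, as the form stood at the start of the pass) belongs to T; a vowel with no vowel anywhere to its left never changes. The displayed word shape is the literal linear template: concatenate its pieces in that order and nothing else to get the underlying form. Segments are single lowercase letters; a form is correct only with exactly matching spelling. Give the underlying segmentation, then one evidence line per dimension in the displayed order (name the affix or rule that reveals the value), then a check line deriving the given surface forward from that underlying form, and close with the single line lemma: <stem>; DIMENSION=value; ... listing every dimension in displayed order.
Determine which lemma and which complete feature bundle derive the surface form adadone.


underlying: adad-e-n-e
VEL=zo - signalled by the affix -e
CLASS=un - signalled by the affix -n
GRD=un - signalled by the affix -e
check: adadene -> adadone -> adadone
lemma: adad; VEL=zo; CLASS=un; GRD=un


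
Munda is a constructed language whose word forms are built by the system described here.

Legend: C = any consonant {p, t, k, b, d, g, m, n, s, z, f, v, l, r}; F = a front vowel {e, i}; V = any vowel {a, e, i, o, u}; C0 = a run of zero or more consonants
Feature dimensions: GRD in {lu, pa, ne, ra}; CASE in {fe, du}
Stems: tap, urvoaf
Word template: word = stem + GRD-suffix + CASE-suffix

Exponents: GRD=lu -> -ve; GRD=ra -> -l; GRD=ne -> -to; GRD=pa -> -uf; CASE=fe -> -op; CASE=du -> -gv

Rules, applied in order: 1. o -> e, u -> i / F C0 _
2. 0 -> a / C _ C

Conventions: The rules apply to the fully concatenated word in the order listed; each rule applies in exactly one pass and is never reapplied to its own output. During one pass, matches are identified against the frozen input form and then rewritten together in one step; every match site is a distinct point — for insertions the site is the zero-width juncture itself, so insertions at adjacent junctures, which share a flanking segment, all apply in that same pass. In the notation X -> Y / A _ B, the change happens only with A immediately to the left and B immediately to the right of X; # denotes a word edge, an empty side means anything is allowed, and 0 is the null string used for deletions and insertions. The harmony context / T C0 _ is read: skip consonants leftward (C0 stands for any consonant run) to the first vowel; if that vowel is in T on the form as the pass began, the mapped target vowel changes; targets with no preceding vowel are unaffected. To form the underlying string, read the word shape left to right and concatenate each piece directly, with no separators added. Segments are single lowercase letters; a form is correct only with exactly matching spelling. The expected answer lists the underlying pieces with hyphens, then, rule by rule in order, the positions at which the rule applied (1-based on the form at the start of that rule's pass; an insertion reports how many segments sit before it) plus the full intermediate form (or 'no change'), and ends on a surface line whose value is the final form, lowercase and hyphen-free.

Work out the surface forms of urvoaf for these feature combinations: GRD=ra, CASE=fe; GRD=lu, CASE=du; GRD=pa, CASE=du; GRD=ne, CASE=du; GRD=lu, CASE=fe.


cell GRD=ra, CASE=fe:
underlying: urvoaf-l-op
1. o -> e, u -> i / F C0 _: no change
2. 0 -> a / C _ C: inserts after position(s) 2, 6: uravoafalop
surface: uravoafalop

cell GRD=lu, CASE=du:
underlying: urvoaf-ve-gv
1. o -> e, u -> i / F C0 _: no change
2. 0 -> a / C _ C: inserts after position(s) 2, 6, 9: uravoafavegav
surface: uravoafavegav

cell GRD=pa, CASE=du:
underlying: urvoaf-uf-gv
1. o -> e, u -> i / F C0 _: no change
2. 0 -> a / C _ C: inserts after position(s) 2, 8, 9: uravoafufagav
surface: uravoafufagav

cell GRD=ne, CASE=du:
underlying: urvoaf-to-gv
1. o -> e, u -> i / F C0 _: no change
2. 0 -> a / C _ C: inserts after position(s) 2, 6, 9: uravoafatogav
surface: uravoafatogav

cell GRD=lu, CASE=fe:
underlying: urvoaf-ve-op
1. o -> e, u -> i / F C0 _: fires at position(s) 9: urvoafveep
2. 0 -> a / C _ C: inserts after position(s) 2, 6: uravoafaveep
surface: uravoafaveep


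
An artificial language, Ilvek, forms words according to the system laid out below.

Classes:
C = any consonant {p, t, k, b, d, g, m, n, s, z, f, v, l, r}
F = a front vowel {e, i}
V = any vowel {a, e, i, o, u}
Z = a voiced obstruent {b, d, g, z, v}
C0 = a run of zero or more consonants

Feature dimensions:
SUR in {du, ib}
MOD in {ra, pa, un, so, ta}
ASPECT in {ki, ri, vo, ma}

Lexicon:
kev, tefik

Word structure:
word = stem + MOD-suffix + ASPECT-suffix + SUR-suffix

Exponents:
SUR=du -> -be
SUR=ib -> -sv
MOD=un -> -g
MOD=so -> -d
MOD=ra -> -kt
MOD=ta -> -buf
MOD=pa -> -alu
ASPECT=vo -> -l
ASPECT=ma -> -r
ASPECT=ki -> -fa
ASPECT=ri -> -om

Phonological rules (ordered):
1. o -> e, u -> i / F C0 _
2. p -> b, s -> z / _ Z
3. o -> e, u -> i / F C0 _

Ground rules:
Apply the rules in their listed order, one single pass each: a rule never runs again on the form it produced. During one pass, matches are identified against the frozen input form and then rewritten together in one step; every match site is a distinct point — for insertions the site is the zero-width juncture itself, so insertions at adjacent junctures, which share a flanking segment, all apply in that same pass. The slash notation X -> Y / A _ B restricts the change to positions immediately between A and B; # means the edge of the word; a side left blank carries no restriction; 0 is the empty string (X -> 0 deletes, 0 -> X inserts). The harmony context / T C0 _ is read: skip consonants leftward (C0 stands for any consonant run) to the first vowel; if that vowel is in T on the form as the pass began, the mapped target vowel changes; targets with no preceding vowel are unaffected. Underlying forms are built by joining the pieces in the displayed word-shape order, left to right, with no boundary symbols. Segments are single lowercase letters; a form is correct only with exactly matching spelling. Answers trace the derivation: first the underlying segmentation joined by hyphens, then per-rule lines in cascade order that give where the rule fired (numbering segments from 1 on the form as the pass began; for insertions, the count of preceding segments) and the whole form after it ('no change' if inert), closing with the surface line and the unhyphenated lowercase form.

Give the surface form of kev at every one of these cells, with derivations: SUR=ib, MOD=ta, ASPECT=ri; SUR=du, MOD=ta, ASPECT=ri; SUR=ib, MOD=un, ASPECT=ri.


cell SUR=ib, MOD=ta, ASPECT=ri:
underlying: kev-buf-om-sv
1. o -> e, u -> i / F C0 _: fires at position(s) 5: kevbifomsv
2. p -> b, s -> z / _ Z: fires at position(s) 9: kevbifomzv
3. o -> e, u -> i / F C0 _: fires at position(s) 7: kevbifemzv
surface: kevbifemzv

cell SUR=du, MOD=ta, ASPECT=ri:
underlying: kev-buf-om-be
1. o -> e, u -> i / F C0 _: fires at position(s) 5: kevbifombe
2. p -> b, s -> z / _ Z: no change
3. o -> e, u -> i / F C0 _: fires at position(s) 7: kevbifembe
surface: kevbifembe

cell SUR=ib, MOD=un, ASPECT=ri:
underlying: kev-g-om-sv
1. o -> e, u -> i / F C0 _: fires at position(s) 5: kevgemsv
2. p -> b, s -> z / _ Z: fires at position(s) 7: kevgemzv
3. o -> e, u -> i / F C0 _: no change
surface: kevgemzv


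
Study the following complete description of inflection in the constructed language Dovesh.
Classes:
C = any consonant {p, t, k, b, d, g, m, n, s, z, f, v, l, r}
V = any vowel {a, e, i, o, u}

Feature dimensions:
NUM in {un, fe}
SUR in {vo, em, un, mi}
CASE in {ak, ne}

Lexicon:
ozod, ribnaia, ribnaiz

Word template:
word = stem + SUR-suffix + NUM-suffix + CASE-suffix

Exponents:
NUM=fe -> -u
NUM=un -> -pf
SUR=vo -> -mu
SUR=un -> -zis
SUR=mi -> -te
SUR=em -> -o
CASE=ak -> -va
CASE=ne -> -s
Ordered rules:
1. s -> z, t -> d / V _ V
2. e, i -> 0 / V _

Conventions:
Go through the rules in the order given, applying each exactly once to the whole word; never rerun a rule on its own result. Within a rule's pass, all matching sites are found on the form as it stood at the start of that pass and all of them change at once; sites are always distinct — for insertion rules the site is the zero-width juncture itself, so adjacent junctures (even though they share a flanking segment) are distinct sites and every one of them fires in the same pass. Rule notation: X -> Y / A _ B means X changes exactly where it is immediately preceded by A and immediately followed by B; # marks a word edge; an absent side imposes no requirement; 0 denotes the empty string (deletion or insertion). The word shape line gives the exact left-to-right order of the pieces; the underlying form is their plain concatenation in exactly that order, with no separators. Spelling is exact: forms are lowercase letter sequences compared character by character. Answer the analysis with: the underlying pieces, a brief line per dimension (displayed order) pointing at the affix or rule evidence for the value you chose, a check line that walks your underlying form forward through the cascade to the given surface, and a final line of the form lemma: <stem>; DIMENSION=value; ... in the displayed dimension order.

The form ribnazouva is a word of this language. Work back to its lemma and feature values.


underlying: ribnaiz-o-u-va
NUM=fe - signalled by the affix -u
SUR=em - signalled by the affix -o
CASE=ak - signalled by the affix -va
check: ribnaizouva -> ribnaizouva -> ribnazouva
lemma: ribnaiz; NUM=fe; SUR=em; CASE=ak


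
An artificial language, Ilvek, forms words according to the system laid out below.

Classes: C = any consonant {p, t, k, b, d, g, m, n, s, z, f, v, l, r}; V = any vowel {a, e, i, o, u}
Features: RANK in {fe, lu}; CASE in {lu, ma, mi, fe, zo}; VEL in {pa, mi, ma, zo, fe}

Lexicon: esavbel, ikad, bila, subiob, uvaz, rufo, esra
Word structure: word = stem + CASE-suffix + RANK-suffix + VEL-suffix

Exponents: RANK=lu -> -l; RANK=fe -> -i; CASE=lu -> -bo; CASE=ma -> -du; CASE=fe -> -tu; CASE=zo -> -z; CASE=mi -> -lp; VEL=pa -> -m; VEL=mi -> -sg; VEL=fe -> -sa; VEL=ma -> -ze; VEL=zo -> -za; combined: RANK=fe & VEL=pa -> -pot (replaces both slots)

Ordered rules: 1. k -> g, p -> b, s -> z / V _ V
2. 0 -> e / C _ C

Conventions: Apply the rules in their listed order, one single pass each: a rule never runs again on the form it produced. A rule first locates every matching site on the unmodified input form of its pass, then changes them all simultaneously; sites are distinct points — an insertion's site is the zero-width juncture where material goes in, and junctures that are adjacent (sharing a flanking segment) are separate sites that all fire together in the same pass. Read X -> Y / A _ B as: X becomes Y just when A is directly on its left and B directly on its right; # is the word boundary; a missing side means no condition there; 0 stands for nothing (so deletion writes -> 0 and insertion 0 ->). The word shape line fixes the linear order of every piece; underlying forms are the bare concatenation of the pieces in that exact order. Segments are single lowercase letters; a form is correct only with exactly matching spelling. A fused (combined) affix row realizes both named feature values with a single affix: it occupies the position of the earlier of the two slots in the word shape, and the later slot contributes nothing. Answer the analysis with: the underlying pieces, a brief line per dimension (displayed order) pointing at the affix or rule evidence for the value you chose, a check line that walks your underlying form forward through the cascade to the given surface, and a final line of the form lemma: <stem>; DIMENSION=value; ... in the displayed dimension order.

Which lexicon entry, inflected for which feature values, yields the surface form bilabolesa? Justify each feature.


underlying: bila-bo-l-sa
RANK=lu - signalled by the affix -l
CASE=lu - signalled by the affix -bo
VEL=fe - signalled by the affix -sa
check: bilabolsa -> bilabolsa -> bilabolesa
lemma: bila; RANK=lu; CASE=lu; VEL=fe


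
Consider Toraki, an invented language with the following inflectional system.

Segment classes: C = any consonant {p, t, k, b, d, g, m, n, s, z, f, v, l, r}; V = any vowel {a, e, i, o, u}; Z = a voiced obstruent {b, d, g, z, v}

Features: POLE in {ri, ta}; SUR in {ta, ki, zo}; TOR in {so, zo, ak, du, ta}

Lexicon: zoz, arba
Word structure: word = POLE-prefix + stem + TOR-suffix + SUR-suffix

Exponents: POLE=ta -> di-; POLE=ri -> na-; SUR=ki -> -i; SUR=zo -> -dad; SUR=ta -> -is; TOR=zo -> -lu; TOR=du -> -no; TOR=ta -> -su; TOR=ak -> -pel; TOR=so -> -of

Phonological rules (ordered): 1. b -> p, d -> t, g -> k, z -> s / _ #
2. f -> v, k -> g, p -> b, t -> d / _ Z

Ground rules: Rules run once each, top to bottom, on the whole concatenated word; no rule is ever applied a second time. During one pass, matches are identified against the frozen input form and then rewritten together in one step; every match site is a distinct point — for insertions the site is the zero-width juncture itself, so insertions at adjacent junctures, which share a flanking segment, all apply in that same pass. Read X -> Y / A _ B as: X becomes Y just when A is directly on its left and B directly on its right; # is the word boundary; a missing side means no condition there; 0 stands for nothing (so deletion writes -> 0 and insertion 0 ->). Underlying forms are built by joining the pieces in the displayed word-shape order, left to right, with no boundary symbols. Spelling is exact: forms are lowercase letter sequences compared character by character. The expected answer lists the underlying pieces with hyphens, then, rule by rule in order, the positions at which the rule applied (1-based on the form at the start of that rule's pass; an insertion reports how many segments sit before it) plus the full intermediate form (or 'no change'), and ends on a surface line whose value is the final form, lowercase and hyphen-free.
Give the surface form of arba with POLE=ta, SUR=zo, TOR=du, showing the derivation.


underlying: di-arba-no-dad
1. b -> p, d -> t, g -> k, z -> s / _ #: fires at position(s) 11: diarbanodat
2. f -> v, k -> g, p -> b, t -> d / _ Z: no change
surface: diarbanodat


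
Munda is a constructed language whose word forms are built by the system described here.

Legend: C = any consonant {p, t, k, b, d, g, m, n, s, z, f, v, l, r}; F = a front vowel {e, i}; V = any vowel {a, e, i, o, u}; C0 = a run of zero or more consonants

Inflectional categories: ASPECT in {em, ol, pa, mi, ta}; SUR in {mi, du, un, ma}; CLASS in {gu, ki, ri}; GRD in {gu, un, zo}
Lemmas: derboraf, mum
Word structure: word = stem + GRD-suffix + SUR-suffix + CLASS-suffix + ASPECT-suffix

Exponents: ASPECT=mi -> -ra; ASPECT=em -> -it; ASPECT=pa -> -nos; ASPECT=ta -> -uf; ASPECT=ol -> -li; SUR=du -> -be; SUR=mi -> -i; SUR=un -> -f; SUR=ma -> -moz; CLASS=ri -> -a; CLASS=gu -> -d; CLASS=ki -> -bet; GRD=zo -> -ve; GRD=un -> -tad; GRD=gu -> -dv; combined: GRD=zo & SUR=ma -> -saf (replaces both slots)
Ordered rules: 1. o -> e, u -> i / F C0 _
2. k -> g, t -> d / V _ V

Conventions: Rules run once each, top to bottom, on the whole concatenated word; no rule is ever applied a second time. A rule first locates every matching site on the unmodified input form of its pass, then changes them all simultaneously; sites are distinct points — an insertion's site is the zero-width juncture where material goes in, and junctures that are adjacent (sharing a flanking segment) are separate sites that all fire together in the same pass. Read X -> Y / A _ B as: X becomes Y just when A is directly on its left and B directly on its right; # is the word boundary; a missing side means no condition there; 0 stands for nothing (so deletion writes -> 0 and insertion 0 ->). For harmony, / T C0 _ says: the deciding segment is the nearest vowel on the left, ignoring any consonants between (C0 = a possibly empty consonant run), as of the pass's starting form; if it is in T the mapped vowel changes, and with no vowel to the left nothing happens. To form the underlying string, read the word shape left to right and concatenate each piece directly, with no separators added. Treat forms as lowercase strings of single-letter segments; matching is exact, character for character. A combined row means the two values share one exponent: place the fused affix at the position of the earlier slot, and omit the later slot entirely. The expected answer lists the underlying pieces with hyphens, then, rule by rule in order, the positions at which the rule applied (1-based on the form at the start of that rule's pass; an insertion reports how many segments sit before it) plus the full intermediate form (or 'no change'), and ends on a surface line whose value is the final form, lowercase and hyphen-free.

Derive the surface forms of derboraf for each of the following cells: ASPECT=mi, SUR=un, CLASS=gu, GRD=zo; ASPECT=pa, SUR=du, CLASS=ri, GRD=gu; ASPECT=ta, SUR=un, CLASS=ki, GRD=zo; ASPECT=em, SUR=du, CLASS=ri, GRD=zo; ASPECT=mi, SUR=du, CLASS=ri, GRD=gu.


cell ASPECT=mi, SUR=un, CLASS=gu, GRD=zo:
underlying: derboraf-ve-f-d-ra
1. o -> e, u -> i / F C0 _: fires at position(s) 5: derberafvefdra
2. k -> g, t -> d / V _ V: no change
surface: derberafvefdra

cell ASPECT=pa, SUR=du, CLASS=ri, GRD=gu:
underlying: derboraf-dv-be-a-nos
1. o -> e, u -> i / F C0 _: fires at position(s) 5: derberafdvbeanos
2. k -> g, t -> d / V _ V: no change
surface: derberafdvbeanos

cell ASPECT=ta, SUR=un, CLASS=ki, GRD=zo:
underlying: derboraf-ve-f-bet-uf
1. o -> e, u -> i / F C0 _: fires at position(s) 5, 15: derberafvefbetif
2. k -> g, t -> d / V _ V: fires at position(s) 14: derberafvefbedif
surface: derberafvefbedif

cell ASPECT=em, SUR=du, CLASS=ri, GRD=zo:
underlying: derboraf-ve-be-a-it
1. o -> e, u -> i / F C0 _: fires at position(s) 5: derberafvebeait
2. k -> g, t -> d / V _ V: no change
surface: derberafvebeait

cell ASPECT=mi, SUR=du, CLASS=ri, GRD=gu:
underlying: derboraf-dv-be-a-ra
1. o -> e, u -> i / F C0 _: fires at position(s) 5: derberafdvbeara
2. k -> g, t -> d / V _ V: no change
surface: derberafdvbeara


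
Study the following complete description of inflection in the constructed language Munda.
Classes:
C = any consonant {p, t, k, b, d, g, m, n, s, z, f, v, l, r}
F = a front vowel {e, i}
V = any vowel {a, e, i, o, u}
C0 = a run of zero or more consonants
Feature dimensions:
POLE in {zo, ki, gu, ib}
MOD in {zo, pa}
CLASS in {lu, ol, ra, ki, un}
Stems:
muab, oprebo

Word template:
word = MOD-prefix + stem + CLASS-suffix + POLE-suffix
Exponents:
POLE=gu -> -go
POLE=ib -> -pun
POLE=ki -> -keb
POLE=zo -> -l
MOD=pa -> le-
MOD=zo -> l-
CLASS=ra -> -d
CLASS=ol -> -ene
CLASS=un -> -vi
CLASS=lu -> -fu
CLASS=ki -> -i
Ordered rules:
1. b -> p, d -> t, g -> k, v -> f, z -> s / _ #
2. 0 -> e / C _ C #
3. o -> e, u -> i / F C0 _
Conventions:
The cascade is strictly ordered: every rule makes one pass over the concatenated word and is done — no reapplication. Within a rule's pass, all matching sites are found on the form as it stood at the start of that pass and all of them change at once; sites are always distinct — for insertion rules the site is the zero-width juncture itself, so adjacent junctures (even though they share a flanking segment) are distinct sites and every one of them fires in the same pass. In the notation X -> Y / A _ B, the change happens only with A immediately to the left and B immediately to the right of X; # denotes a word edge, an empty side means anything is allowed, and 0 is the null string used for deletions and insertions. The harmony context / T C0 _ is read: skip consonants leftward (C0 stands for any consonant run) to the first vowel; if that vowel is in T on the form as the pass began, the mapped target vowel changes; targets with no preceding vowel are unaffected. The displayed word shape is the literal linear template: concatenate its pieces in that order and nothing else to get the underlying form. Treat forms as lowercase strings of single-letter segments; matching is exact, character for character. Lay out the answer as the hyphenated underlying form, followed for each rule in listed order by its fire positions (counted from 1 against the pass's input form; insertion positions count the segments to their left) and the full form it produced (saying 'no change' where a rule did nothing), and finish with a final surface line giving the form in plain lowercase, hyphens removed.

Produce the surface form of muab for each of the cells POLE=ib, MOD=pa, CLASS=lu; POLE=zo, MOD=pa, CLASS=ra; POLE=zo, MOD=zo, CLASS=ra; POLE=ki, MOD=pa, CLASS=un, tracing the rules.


cell POLE=ib, MOD=pa, CLASS=lu:
underlying: le-muab-fu-pun
1. b -> p, d -> t, g -> k, v -> f, z -> s / _ #: no change
2. 0 -> e / C _ C #: no change
3. o -> e, u -> i / F C0 _: fires at position(s) 4: lemiabfupun
surface: lemiabfupun

cell POLE=zo, MOD=pa, CLASS=ra:
underlying: le-muab-d-l
1. b -> p, d -> t, g -> k, v -> f, z -> s / _ #: no change
2. 0 -> e / C _ C #: inserts after position(s) 7: lemuabdel
3. o -> e, u -> i / F C0 _: fires at position(s) 4: lemiabdel
surface: lemiabdel

cell POLE=zo, MOD=zo, CLASS=ra:
underlying: l-muab-d-l
1. b -> p, d -> t, g -> k, v -> f, z -> s / _ #: no change
2. 0 -> e / C _ C #: inserts after position(s) 6: lmuabdel
3. o -> e, u -> i / F C0 _: no change
surface: lmuabdel

cell POLE=ki, MOD=pa, CLASS=un:
underlying: le-muab-vi-keb
1. b -> p, d -> t, g -> k, v -> f, z -> s / _ #: fires at position(s) 11: lemuabvikep
2. 0 -> e / C _ C #: no change
3. o -> e, u -> i / F C0 _: fires at position(s) 4: lemiabvikep
surface: lemiabvikep


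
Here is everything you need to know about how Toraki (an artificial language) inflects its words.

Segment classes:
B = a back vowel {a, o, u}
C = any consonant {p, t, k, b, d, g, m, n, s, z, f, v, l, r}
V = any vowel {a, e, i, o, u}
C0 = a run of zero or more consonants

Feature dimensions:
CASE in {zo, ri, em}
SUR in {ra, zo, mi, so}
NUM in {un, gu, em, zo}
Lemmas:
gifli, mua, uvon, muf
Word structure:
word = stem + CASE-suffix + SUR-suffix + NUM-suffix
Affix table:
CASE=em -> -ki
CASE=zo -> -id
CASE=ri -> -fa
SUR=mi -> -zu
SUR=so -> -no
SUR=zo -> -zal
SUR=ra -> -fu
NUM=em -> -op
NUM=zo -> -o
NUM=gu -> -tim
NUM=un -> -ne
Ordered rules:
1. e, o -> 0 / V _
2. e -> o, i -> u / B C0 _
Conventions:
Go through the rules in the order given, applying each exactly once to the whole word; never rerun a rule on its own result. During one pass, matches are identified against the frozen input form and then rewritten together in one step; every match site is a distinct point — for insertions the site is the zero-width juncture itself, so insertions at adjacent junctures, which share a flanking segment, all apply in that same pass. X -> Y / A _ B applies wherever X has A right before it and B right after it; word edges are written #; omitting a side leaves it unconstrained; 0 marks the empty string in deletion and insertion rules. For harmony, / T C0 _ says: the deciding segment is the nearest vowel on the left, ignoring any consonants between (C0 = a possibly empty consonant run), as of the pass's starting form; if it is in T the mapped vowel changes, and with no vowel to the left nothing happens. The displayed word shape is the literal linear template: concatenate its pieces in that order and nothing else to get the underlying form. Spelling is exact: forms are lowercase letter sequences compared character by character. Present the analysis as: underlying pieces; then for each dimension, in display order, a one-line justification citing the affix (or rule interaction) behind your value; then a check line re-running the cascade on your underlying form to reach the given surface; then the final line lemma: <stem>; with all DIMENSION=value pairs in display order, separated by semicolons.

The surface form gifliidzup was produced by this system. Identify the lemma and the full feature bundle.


underlying: gifli-id-zu-op
CASE=zo - signalled by the affix -id
SUR=mi - signalled by the affix -zu
NUM=em - signalled by the affix -op
check: gifliidzuop -> gifliidzup -> gifliidzup
lemma: gifli; CASE=zo; SUR=mi; NUM=em
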